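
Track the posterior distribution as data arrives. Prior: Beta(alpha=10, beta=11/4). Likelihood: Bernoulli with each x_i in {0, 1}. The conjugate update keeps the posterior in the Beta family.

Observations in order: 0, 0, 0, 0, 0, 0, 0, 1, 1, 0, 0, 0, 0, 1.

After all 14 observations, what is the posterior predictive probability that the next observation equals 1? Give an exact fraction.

52/107

obs 1: x=0 → posterior Beta(10, 15/4)
obs 2: x=0 → posterior Beta(10, 19/4)
obs 3: x=0 → posterior Beta(10, 23/4)
obs 4: x=0 → posterior Beta(10, 27/4)
obs 5: x=0 → posterior Beta(10, 31/4)
obs 6: x=0 → posterior Beta(10, 35/4)
obs 7: x=0 → posterior Beta(10, 39/4)
obs 8: x=1 → posterior Beta(11, 39/4)
obs 9: x=1 → posterior Beta(12, 39/4)
obs 10: x=0 → posterior Beta(12, 43/4)
obs 11: x=0 → posterior Beta(12, 47/4)
obs 12: x=0 → posterior Beta(12, 51/4)
obs 13: x=0 → posterior Beta(12, 55/4)
obs 14: x=1 → posterior Beta(13, 55/4)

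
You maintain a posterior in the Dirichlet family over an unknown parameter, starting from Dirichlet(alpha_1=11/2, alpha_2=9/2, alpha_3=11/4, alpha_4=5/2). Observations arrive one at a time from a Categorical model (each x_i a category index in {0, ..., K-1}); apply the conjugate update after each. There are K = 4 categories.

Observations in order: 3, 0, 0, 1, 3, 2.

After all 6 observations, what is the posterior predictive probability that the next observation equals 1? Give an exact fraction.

obs 1: x=3 → posterior Dirichlet(11/2, 9/2, 11/4, 7/2)
obs 2: x=0 → posterior Dirichlet(13/2, 9/2, 11/4, 7/2)
obs 3: x=0 → posterior Dirichlet(15/2, 9/2, 11/4, 7/2)
obs 4: x=1 → posterior Dirichlet(15/2, 11/2, 11/4, 7/2)
obs 5: x=3 → posterior Dirichlet(15/2, 11/2, 11/4, 9/2)
obs 6: x=2 → posterior Dirichlet(15/2, 11/2, 15/4, 9/2)

22/85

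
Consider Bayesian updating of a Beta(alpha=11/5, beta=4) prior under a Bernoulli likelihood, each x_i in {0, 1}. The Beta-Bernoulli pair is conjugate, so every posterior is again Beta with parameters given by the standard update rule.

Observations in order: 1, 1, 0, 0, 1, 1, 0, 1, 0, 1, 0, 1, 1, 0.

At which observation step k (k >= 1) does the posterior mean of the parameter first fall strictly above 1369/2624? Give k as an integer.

obs 1: x=1 → posterior Beta(16/5, 4)
obs 2: x=1 → posterior Beta(21/5, 4)
obs 3: x=0 → posterior Beta(21/5, 5)
obs 4: x=0 → posterior Beta(21/5, 6)
obs 5: x=1 → posterior Beta(26/5, 6)
obs 6: x=1 → posterior Beta(31/5, 6)
obs 7: x=0 → posterior Beta(31/5, 7)
obs 8: x=1 → posterior Beta(36/5, 7)
obs 9: x=0 → posterior Beta(36/5, 8)
obs 10: x=1 → posterior Beta(41/5, 8)
obs 11: x=0 → posterior Beta(41/5, 9)
obs 12: x=1 → posterior Beta(46/5, 9)
obs 13: x=1 → posterior Beta(51/5, 9)
obs 14: x=0 → posterior Beta(51/5, 10)

k = 13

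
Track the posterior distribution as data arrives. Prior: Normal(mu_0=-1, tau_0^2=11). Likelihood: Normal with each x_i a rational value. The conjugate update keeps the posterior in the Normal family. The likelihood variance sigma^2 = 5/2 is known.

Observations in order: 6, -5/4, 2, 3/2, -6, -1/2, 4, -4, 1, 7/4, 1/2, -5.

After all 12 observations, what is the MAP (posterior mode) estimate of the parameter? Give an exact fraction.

obs 1: x=6 → posterior Normal(127/27, 55/27)
obs 2: x=-5/4 → posterior Normal(199/98, 55/49)
obs 3: x=2 → posterior Normal(287/142, 55/71)
obs 4: x=3/2 → posterior Normal(353/186, 55/93)
obs 5: x=-6 → posterior Normal(89/230, 11/23)
obs 6: x=-1/2 → posterior Normal(67/274, 55/137)
obs 7: x=4 → posterior Normal(81/106, 55/159)
obs 8: x=-4 → posterior Normal(67/362, 55/181)
obs 9: x=1 → posterior Normal(111/406, 55/203)
obs 10: x=7/4 → posterior Normal(94/225, 11/45)
obs 11: x=1/2 → posterior Normal(105/247, 55/247)
obs 12: x=-5 → posterior Normal(-5/269, 55/269)

-5/269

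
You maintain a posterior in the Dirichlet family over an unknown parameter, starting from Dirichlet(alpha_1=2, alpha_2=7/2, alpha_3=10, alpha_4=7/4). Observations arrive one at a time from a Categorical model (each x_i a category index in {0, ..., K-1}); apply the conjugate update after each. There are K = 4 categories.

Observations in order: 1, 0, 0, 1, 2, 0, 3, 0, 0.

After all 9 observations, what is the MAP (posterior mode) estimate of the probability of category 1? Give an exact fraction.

obs 1: x=1 → posterior Dirichlet(2, 9/2, 10, 7/4)
obs 2: x=0 → posterior Dirichlet(3, 9/2, 10, 7/4)
obs 3: x=0 → posterior Dirichlet(4, 9/2, 10, 7/4)
obs 4: x=1 → posterior Dirichlet(4, 11/2, 10, 7/4)
obs 5: x=2 → posterior Dirichlet(4, 11/2, 11, 7/4)
obs 6: x=0 → posterior Dirichlet(5, 11/2, 11, 7/4)
obs 7: x=3 → posterior Dirichlet(5, 11/2, 11, 11/4)
obs 8: x=0 → posterior Dirichlet(6, 11/2, 11, 11/4)
obs 9: x=0 → posterior Dirichlet(7, 11/2, 11, 11/4)

18/89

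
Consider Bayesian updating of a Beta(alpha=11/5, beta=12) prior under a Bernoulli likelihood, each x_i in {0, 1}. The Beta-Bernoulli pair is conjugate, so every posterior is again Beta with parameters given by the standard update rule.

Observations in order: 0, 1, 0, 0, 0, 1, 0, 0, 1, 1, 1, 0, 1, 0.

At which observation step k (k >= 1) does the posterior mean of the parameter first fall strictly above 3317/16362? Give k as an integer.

k = 6

obs 1: x=0 → posterior Beta(11/5, 13)
obs 2: x=1 → posterior Beta(16/5, 13)
obs 3: x=0 → posterior Beta(16/5, 14)
obs 4: x=0 → posterior Beta(16/5, 15)
obs 5: x=0 → posterior Beta(16/5, 16)
obs 6: x=1 → posterior Beta(21/5, 16)
obs 7: x=0 → posterior Beta(21/5, 17)
obs 8: x=0 → posterior Beta(21/5, 18)
obs 9: x=1 → posterior Beta(26/5, 18)
obs 10: x=1 → posterior Beta(31/5, 18)
obs 11: x=1 → posterior Beta(36/5, 18)
obs 12: x=0 → posterior Beta(36/5, 19)
obs 13: x=1 → posterior Beta(41/5, 19)
obs 14: x=0 → posterior Beta(41/5, 20)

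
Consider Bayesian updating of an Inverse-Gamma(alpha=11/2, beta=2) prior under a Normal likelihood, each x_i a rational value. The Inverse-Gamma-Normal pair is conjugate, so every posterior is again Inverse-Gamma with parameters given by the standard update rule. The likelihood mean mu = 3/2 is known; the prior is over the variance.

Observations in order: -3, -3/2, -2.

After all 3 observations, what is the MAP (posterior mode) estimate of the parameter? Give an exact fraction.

91/32

obs 1: x=-3 → posterior Inverse-Gamma(6, 97/8)
obs 2: x=-3/2 → posterior Inverse-Gamma(13/2, 133/8)
obs 3: x=-2 → posterior Inverse-Gamma(7, 91/4)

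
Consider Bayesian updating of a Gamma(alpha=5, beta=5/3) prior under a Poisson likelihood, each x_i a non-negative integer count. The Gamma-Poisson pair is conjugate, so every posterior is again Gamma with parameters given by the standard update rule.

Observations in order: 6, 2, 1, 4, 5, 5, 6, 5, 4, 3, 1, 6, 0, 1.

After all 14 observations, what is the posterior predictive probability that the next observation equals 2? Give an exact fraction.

5251499001979518164138087055147290427733430506197802468048619356890220200093056208149127065937/27755575615628913510590791702270507812500000000000000000000000000000000000000000000000000000000

obs 1: x=6 → posterior Gamma(11, 8/3)
obs 2: x=2 → posterior Gamma(13, 11/3)
obs 3: x=1 → posterior Gamma(14, 14/3)
obs 4: x=4 → posterior Gamma(18, 17/3)
obs 5: x=5 → posterior Gamma(23, 20/3)
obs 6: x=5 → posterior Gamma(28, 23/3)
obs 7: x=6 → posterior Gamma(34, 26/3)
obs 8: x=5 → posterior Gamma(39, 29/3)
obs 9: x=4 → posterior Gamma(43, 32/3)
obs 10: x=3 → posterior Gamma(46, 35/3)
obs 11: x=1 → posterior Gamma(47, 38/3)
obs 12: x=6 → posterior Gamma(53, 41/3)
obs 13: x=0 → posterior Gamma(53, 44/3)
obs 14: x=1 → posterior Gamma(54, 47/3)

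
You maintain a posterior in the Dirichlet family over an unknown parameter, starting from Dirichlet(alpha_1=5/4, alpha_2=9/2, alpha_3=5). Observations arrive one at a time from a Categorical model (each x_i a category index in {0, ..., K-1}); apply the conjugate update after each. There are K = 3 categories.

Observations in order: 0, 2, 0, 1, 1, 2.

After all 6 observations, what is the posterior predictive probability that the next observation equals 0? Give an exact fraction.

13/67

obs 1: x=0 → posterior Dirichlet(9/4, 9/2, 5)
obs 2: x=2 → posterior Dirichlet(9/4, 9/2, 6)
obs 3: x=0 → posterior Dirichlet(13/4, 9/2, 6)
obs 4: x=1 → posterior Dirichlet(13/4, 11/2, 6)
obs 5: x=1 → posterior Dirichlet(13/4, 13/2, 6)
obs 6: x=2 → posterior Dirichlet(13/4, 13/2, 7)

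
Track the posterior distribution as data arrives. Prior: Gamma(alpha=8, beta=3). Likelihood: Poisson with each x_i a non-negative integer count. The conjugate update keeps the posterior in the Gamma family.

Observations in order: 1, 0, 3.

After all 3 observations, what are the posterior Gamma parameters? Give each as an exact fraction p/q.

obs 1: x=1 → posterior Gamma(9, 4)
obs 2: x=0 → posterior Gamma(9, 5)
obs 3: x=3 → posterior Gamma(12, 6)

alpha=12, beta=6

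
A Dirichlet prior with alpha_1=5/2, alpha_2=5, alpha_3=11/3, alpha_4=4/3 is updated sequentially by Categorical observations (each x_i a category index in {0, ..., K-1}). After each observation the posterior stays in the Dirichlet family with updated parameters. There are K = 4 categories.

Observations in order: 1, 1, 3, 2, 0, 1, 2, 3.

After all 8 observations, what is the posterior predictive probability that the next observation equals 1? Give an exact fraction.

obs 1: x=1 → posterior Dirichlet(5/2, 6, 11/3, 4/3)
obs 2: x=1 → posterior Dirichlet(5/2, 7, 11/3, 4/3)
obs 3: x=3 → posterior Dirichlet(5/2, 7, 11/3, 7/3)
obs 4: x=2 → posterior Dirichlet(5/2, 7, 14/3, 7/3)
obs 5: x=0 → posterior Dirichlet(7/2, 7, 14/3, 7/3)
obs 6: x=1 → posterior Dirichlet(7/2, 8, 14/3, 7/3)
obs 7: x=2 → posterior Dirichlet(7/2, 8, 17/3, 7/3)
obs 8: x=3 → posterior Dirichlet(7/2, 8, 17/3, 10/3)

16/41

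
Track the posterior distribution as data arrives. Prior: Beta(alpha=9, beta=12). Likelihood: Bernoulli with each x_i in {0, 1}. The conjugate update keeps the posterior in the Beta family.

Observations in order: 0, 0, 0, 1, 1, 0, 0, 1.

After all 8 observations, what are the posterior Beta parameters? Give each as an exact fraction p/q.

alpha=12, beta=17

obs 1: x=0 → posterior Beta(9, 13)
obs 2: x=0 → posterior Beta(9, 14)
obs 3: x=0 → posterior Beta(9, 15)
obs 4: x=1 → posterior Beta(10, 15)
obs 5: x=1 → posterior Beta(11, 15)
obs 6: x=0 → posterior Beta(11, 16)
obs 7: x=0 → posterior Beta(11, 17)
obs 8: x=1 → posterior Beta(12, 17)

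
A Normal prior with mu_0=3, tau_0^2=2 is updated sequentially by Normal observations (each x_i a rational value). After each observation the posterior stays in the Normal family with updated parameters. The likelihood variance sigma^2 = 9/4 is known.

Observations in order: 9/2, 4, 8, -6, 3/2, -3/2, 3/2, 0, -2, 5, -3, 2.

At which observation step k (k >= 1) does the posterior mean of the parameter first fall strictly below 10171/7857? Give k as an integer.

k = 11

obs 1: x=9/2 → posterior Normal(63/17, 18/17)
obs 2: x=4 → posterior Normal(19/5, 18/25)
obs 3: x=8 → posterior Normal(53/11, 6/11)
obs 4: x=-6 → posterior Normal(111/41, 18/41)
obs 5: x=3/2 → posterior Normal(123/49, 18/49)
obs 6: x=-3/2 → posterior Normal(37/19, 6/19)
obs 7: x=3/2 → posterior Normal(123/65, 18/65)
obs 8: x=0 → posterior Normal(123/73, 18/73)
obs 9: x=-2 → posterior Normal(107/81, 2/9)
obs 10: x=5 → posterior Normal(147/89, 18/89)
obs 11: x=-3 → posterior Normal(123/97, 18/97)
obs 12: x=2 → posterior Normal(139/105, 6/35)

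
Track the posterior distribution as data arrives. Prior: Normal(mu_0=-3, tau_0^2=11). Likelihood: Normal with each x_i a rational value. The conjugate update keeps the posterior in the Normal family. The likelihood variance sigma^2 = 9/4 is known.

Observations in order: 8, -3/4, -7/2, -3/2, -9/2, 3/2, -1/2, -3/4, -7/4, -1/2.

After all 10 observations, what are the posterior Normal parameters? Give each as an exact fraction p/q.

obs 1: x=8 → posterior Normal(325/53, 99/53)
obs 2: x=-3/4 → posterior Normal(292/97, 99/97)
obs 3: x=-7/2 → posterior Normal(46/47, 33/47)
obs 4: x=-3/2 → posterior Normal(72/185, 99/185)
obs 5: x=-9/2 → posterior Normal(-126/229, 99/229)
obs 6: x=3/2 → posterior Normal(-20/91, 33/91)
obs 7: x=-1/2 → posterior Normal(-82/317, 99/317)
obs 8: x=-3/4 → posterior Normal(-115/361, 99/361)
obs 9: x=-7/4 → posterior Normal(-64/135, 11/45)
obs 10: x=-1/2 → posterior Normal(-214/449, 99/449)

mu_0=-214/449, tau_0^2=99/449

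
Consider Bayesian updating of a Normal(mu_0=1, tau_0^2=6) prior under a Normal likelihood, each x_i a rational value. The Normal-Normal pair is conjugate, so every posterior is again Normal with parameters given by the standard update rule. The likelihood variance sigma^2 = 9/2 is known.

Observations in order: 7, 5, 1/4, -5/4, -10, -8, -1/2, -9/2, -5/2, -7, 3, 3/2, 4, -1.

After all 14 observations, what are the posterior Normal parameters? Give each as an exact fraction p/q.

mu_0=-53/59, tau_0^2=18/59

obs 1: x=7 → posterior Normal(31/7, 18/7)
obs 2: x=5 → posterior Normal(51/11, 18/11)
obs 3: x=1/4 → posterior Normal(52/15, 6/5)
obs 4: x=-5/4 → posterior Normal(47/19, 18/19)
obs 5: x=-10 → posterior Normal(7/23, 18/23)
obs 6: x=-8 → posterior Normal(-25/27, 2/3)
obs 7: x=-1/2 → posterior Normal(-27/31, 18/31)
obs 8: x=-9/2 → posterior Normal(-9/7, 18/35)
obs 9: x=-5/2 → posterior Normal(-55/39, 6/13)
obs 10: x=-7 → posterior Normal(-83/43, 18/43)
obs 11: x=3 → posterior Normal(-71/47, 18/47)
obs 12: x=3/2 → posterior Normal(-65/51, 6/17)
obs 13: x=4 → posterior Normal(-49/55, 18/55)
obs 14: x=-1 → posterior Normal(-53/59, 18/59)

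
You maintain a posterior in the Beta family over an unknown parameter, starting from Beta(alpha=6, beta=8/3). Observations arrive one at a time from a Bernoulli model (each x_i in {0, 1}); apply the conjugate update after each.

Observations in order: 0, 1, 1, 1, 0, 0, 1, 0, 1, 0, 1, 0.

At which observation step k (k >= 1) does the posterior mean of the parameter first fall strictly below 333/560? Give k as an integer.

k = 10

obs 1: x=0 → posterior Beta(6, 11/3)
obs 2: x=1 → posterior Beta(7, 11/3)
obs 3: x=1 → posterior Beta(8, 11/3)
obs 4: x=1 → posterior Beta(9, 11/3)
obs 5: x=0 → posterior Beta(9, 14/3)
obs 6: x=0 → posterior Beta(9, 17/3)
obs 7: x=1 → posterior Beta(10, 17/3)
obs 8: x=0 → posterior Beta(10, 20/3)
obs 9: x=1 → posterior Beta(11, 20/3)
obs 10: x=0 → posterior Beta(11, 23/3)
obs 11: x=1 → posterior Beta(12, 23/3)
obs 12: x=0 → posterior Beta(12, 26/3)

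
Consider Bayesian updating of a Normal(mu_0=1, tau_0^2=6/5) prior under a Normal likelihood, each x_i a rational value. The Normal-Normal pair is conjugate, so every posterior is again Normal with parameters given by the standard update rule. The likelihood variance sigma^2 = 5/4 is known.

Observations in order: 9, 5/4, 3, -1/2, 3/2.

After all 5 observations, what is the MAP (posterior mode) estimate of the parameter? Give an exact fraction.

367/145

obs 1: x=9 → posterior Normal(241/49, 30/49)
obs 2: x=5/4 → posterior Normal(271/73, 30/73)
obs 3: x=3 → posterior Normal(343/97, 30/97)
obs 4: x=-1/2 → posterior Normal(331/121, 30/121)
obs 5: x=3/2 → posterior Normal(367/145, 6/29)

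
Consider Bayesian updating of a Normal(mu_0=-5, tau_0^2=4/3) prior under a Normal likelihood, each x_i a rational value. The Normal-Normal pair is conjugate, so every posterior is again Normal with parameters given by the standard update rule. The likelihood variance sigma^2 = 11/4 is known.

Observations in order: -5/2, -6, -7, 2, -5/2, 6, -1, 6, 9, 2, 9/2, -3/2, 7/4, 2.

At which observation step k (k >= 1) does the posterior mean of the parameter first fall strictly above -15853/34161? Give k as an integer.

obs 1: x=-5/2 → posterior Normal(-205/49, 44/49)
obs 2: x=-6 → posterior Normal(-301/65, 44/65)
obs 3: x=-7 → posterior Normal(-413/81, 44/81)
obs 4: x=2 → posterior Normal(-381/97, 44/97)
obs 5: x=-5/2 → posterior Normal(-421/113, 44/113)
obs 6: x=6 → posterior Normal(-325/129, 44/129)
obs 7: x=-1 → posterior Normal(-341/145, 44/145)
obs 8: x=6 → posterior Normal(-35/23, 44/161)
obs 9: x=9 → posterior Normal(-101/177, 44/177)
obs 10: x=2 → posterior Normal(-69/193, 44/193)
obs 11: x=9/2 → posterior Normal(3/209, 4/19)
obs 12: x=-3/2 → posterior Normal(-7/75, 44/225)
obs 13: x=7/4 → posterior Normal(7/241, 44/241)
obs 14: x=2 → posterior Normal(39/257, 44/257)

k = 10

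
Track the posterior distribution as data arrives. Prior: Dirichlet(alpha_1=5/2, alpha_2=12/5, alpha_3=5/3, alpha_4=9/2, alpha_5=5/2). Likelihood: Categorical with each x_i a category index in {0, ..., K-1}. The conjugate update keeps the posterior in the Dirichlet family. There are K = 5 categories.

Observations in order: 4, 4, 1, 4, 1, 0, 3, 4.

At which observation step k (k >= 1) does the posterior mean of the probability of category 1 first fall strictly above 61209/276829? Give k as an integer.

obs 1: x=4 → posterior Dirichlet(5/2, 12/5, 5/3, 9/2, 7/2)
obs 2: x=4 → posterior Dirichlet(5/2, 12/5, 5/3, 9/2, 9/2)
obs 3: x=1 → posterior Dirichlet(5/2, 17/5, 5/3, 9/2, 9/2)
obs 4: x=4 → posterior Dirichlet(5/2, 17/5, 5/3, 9/2, 11/2)
obs 5: x=1 → posterior Dirichlet(5/2, 22/5, 5/3, 9/2, 11/2)
obs 6: x=0 → posterior Dirichlet(7/2, 22/5, 5/3, 9/2, 11/2)
obs 7: x=3 → posterior Dirichlet(7/2, 22/5, 5/3, 11/2, 11/2)
obs 8: x=4 → posterior Dirichlet(7/2, 22/5, 5/3, 11/2, 13/2)

k = 5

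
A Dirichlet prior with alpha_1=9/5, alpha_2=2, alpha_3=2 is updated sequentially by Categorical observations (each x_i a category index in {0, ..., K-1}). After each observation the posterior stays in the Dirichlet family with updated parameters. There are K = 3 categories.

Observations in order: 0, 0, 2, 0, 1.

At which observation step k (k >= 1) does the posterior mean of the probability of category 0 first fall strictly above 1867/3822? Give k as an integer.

obs 1: x=0 → posterior Dirichlet(14/5, 2, 2)
obs 2: x=0 → posterior Dirichlet(19/5, 2, 2)
obs 3: x=2 → posterior Dirichlet(19/5, 2, 3)
obs 4: x=0 → posterior Dirichlet(24/5, 2, 3)
obs 5: x=1 → posterior Dirichlet(24/5, 3, 3)

k = 4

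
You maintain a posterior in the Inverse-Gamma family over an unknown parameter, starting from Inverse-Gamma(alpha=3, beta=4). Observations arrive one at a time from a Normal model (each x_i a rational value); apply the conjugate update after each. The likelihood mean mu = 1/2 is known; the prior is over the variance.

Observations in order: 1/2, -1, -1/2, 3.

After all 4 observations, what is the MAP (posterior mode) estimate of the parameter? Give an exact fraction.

35/24

obs 1: x=1/2 → posterior Inverse-Gamma(7/2, 4)
obs 2: x=-1 → posterior Inverse-Gamma(4, 41/8)
obs 3: x=-1/2 → posterior Inverse-Gamma(9/2, 45/8)
obs 4: x=3 → posterior Inverse-Gamma(5, 35/4)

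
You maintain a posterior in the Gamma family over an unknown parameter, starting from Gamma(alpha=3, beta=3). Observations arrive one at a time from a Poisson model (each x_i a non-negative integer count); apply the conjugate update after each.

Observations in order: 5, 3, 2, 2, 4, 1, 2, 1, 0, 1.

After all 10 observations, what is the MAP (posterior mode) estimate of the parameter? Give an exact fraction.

23/13

obs 1: x=5 → posterior Gamma(8, 4)
obs 2: x=3 → posterior Gamma(11, 5)
obs 3: x=2 → posterior Gamma(13, 6)
obs 4: x=2 → posterior Gamma(15, 7)
obs 5: x=4 → posterior Gamma(19, 8)
obs 6: x=1 → posterior Gamma(20, 9)
obs 7: x=2 → posterior Gamma(22, 10)
obs 8: x=1 → posterior Gamma(23, 11)
obs 9: x=0 → posterior Gamma(23, 12)
obs 10: x=1 → posterior Gamma(24, 13)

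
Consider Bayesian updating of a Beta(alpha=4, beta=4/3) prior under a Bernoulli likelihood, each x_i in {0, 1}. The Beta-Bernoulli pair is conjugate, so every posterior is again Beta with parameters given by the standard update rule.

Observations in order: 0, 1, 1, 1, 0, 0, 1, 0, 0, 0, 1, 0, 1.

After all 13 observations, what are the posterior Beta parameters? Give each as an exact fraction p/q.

alpha=10, beta=25/3

obs 1: x=0 → posterior Beta(4, 7/3)
obs 2: x=1 → posterior Beta(5, 7/3)
obs 3: x=1 → posterior Beta(6, 7/3)
obs 4: x=1 → posterior Beta(7, 7/3)
obs 5: x=0 → posterior Beta(7, 10/3)
obs 6: x=0 → posterior Beta(7, 13/3)
obs 7: x=1 → posterior Beta(8, 13/3)
obs 8: x=0 → posterior Beta(8, 16/3)
obs 9: x=0 → posterior Beta(8, 19/3)
obs 10: x=0 → posterior Beta(8, 22/3)
obs 11: x=1 → posterior Beta(9, 22/3)
obs 12: x=0 → posterior Beta(9, 25/3)
obs 13: x=1 → posterior Beta(10, 25/3)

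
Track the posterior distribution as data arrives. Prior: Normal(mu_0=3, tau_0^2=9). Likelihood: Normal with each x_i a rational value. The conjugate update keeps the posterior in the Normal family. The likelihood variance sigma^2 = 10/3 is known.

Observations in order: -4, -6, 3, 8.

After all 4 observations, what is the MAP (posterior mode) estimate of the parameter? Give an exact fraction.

obs 1: x=-4 → posterior Normal(-78/37, 90/37)
obs 2: x=-6 → posterior Normal(-15/4, 45/32)
obs 3: x=3 → posterior Normal(-159/91, 90/91)
obs 4: x=8 → posterior Normal(57/118, 45/59)

57/118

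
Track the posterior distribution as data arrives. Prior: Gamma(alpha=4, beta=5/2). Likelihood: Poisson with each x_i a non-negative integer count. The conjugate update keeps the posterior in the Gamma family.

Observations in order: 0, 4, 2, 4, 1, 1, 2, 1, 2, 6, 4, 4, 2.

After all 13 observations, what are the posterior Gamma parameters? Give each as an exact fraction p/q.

alpha=37, beta=31/2

obs 1: x=0 → posterior Gamma(4, 7/2)
obs 2: x=4 → posterior Gamma(8, 9/2)
obs 3: x=2 → posterior Gamma(10, 11/2)
obs 4: x=4 → posterior Gamma(14, 13/2)
obs 5: x=1 → posterior Gamma(15, 15/2)
obs 6: x=1 → posterior Gamma(16, 17/2)
obs 7: x=2 → posterior Gamma(18, 19/2)
obs 8: x=1 → posterior Gamma(19, 21/2)
obs 9: x=2 → posterior Gamma(21, 23/2)
obs 10: x=6 → posterior Gamma(27, 25/2)
obs 11: x=4 → posterior Gamma(31, 27/2)
obs 12: x=4 → posterior Gamma(35, 29/2)
obs 13: x=2 → posterior Gamma(37, 31/2)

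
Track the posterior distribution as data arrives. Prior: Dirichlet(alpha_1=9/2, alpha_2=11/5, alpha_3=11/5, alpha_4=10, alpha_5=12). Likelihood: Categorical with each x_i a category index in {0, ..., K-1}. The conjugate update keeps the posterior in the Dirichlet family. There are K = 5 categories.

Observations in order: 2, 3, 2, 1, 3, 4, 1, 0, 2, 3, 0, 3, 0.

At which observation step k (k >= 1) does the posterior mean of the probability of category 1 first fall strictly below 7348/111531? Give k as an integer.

k = 3

obs 1: x=2 → posterior Dirichlet(9/2, 11/5, 16/5, 10, 12)
obs 2: x=3 → posterior Dirichlet(9/2, 11/5, 16/5, 11, 12)
obs 3: x=2 → posterior Dirichlet(9/2, 11/5, 21/5, 11, 12)
obs 4: x=1 → posterior Dirichlet(9/2, 16/5, 21/5, 11, 12)
obs 5: x=3 → posterior Dirichlet(9/2, 16/5, 21/5, 12, 12)
obs 6: x=4 → posterior Dirichlet(9/2, 16/5, 21/5, 12, 13)
obs 7: x=1 → posterior Dirichlet(9/2, 21/5, 21/5, 12, 13)
obs 8: x=0 → posterior Dirichlet(11/2, 21/5, 21/5, 12, 13)
obs 9: x=2 → posterior Dirichlet(11/2, 21/5, 26/5, 12, 13)
obs 10: x=3 → posterior Dirichlet(11/2, 21/5, 26/5, 13, 13)
obs 11: x=0 → posterior Dirichlet(13/2, 21/5, 26/5, 13, 13)
obs 12: x=3 → posterior Dirichlet(13/2, 21/5, 26/5, 14, 13)
obs 13: x=0 → posterior Dirichlet(15/2, 21/5, 26/5, 14, 13)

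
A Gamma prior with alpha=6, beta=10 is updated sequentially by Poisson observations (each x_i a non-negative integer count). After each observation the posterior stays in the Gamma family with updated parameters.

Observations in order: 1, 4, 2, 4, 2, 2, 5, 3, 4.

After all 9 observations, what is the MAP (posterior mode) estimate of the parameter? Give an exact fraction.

32/19

obs 1: x=1 → posterior Gamma(7, 11)
obs 2: x=4 → posterior Gamma(11, 12)
obs 3: x=2 → posterior Gamma(13, 13)
obs 4: x=4 → posterior Gamma(17, 14)
obs 5: x=2 → posterior Gamma(19, 15)
obs 6: x=2 → posterior Gamma(21, 16)
obs 7: x=5 → posterior Gamma(26, 17)
obs 8: x=3 → posterior Gamma(29, 18)
obs 9: x=4 → posterior Gamma(33, 19)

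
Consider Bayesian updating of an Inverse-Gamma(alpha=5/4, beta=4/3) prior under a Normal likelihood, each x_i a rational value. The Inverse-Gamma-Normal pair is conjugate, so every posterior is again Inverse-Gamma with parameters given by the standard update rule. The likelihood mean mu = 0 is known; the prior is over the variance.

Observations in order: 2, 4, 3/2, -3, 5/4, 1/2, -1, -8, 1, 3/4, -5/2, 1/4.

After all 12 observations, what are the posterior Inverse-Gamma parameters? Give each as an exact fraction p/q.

alpha=29/4, beta=5213/96

obs 1: x=2 → posterior Inverse-Gamma(7/4, 10/3)
obs 2: x=4 → posterior Inverse-Gamma(9/4, 34/3)
obs 3: x=3/2 → posterior Inverse-Gamma(11/4, 299/24)
obs 4: x=-3 → posterior Inverse-Gamma(13/4, 407/24)
obs 5: x=5/4 → posterior Inverse-Gamma(15/4, 1703/96)
obs 6: x=1/2 → posterior Inverse-Gamma(17/4, 1715/96)
obs 7: x=-1 → posterior Inverse-Gamma(19/4, 1763/96)
obs 8: x=-8 → posterior Inverse-Gamma(21/4, 4835/96)
obs 9: x=1 → posterior Inverse-Gamma(23/4, 4883/96)
obs 10: x=3/4 → posterior Inverse-Gamma(25/4, 2455/48)
obs 11: x=-5/2 → posterior Inverse-Gamma(27/4, 2605/48)
obs 12: x=1/4 → posterior Inverse-Gamma(29/4, 5213/96)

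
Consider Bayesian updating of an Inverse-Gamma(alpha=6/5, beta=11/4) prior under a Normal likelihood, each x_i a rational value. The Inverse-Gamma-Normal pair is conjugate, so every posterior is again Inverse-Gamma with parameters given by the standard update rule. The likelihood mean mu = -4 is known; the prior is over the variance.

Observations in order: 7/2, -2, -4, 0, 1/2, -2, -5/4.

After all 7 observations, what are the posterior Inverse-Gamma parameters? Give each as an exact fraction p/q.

alpha=47/10, beta=1817/32

obs 1: x=7/2 → posterior Inverse-Gamma(17/10, 247/8)
obs 2: x=-2 → posterior Inverse-Gamma(11/5, 263/8)
obs 3: x=-4 → posterior Inverse-Gamma(27/10, 263/8)
obs 4: x=0 → posterior Inverse-Gamma(16/5, 327/8)
obs 5: x=1/2 → posterior Inverse-Gamma(37/10, 51)
obs 6: x=-2 → posterior Inverse-Gamma(21/5, 53)
obs 7: x=-5/4 → posterior Inverse-Gamma(47/10, 1817/32)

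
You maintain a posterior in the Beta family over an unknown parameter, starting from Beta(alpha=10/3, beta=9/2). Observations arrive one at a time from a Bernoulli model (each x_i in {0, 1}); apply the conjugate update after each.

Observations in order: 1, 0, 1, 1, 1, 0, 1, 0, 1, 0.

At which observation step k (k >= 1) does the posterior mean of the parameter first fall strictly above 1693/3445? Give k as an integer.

obs 1: x=1 → posterior Beta(13/3, 9/2)
obs 2: x=0 → posterior Beta(13/3, 11/2)
obs 3: x=1 → posterior Beta(16/3, 11/2)
obs 4: x=1 → posterior Beta(19/3, 11/2)
obs 5: x=1 → posterior Beta(22/3, 11/2)
obs 6: x=0 → posterior Beta(22/3, 13/2)
obs 7: x=1 → posterior Beta(25/3, 13/2)
obs 8: x=0 → posterior Beta(25/3, 15/2)
obs 9: x=1 → posterior Beta(28/3, 15/2)
obs 10: x=0 → posterior Beta(28/3, 17/2)

k = 3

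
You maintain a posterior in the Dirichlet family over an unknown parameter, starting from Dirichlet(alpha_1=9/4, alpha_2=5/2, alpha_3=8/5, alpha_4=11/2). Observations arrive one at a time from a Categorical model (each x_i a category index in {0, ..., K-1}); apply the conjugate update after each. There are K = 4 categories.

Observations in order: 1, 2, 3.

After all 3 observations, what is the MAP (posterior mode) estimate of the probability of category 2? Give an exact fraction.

obs 1: x=1 → posterior Dirichlet(9/4, 7/2, 8/5, 11/2)
obs 2: x=2 → posterior Dirichlet(9/4, 7/2, 13/5, 11/2)
obs 3: x=3 → posterior Dirichlet(9/4, 7/2, 13/5, 13/2)

32/217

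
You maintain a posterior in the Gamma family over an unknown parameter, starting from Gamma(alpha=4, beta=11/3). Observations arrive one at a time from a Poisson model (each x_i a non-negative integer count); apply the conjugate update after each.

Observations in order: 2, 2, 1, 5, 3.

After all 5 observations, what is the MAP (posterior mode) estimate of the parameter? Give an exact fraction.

obs 1: x=2 → posterior Gamma(6, 14/3)
obs 2: x=2 → posterior Gamma(8, 17/3)
obs 3: x=1 → posterior Gamma(9, 20/3)
obs 4: x=5 → posterior Gamma(14, 23/3)
obs 5: x=3 → posterior Gamma(17, 26/3)

24/13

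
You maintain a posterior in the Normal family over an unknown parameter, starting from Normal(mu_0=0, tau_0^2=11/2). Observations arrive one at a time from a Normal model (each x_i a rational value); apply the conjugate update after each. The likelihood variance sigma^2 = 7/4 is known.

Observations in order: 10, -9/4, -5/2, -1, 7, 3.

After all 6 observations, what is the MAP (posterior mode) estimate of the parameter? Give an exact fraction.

627/278

obs 1: x=10 → posterior Normal(220/29, 77/58)
obs 2: x=-9/4 → posterior Normal(341/102, 77/102)
obs 3: x=-5/2 → posterior Normal(231/146, 77/146)
obs 4: x=-1 → posterior Normal(187/190, 77/190)
obs 5: x=7 → posterior Normal(55/26, 77/234)
obs 6: x=3 → posterior Normal(627/278, 77/278)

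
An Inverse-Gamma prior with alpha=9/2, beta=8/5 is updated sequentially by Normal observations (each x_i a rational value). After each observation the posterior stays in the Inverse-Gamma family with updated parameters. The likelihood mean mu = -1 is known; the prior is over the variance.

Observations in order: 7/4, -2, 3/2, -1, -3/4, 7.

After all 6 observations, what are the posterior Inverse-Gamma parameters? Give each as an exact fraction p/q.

alpha=15/2, beta=3283/80

obs 1: x=7/4 → posterior Inverse-Gamma(5, 861/160)
obs 2: x=-2 → posterior Inverse-Gamma(11/2, 941/160)
obs 3: x=3/2 → posterior Inverse-Gamma(6, 1441/160)
obs 4: x=-1 → posterior Inverse-Gamma(13/2, 1441/160)
obs 5: x=-3/4 → posterior Inverse-Gamma(7, 723/80)
obs 6: x=7 → posterior Inverse-Gamma(15/2, 3283/80)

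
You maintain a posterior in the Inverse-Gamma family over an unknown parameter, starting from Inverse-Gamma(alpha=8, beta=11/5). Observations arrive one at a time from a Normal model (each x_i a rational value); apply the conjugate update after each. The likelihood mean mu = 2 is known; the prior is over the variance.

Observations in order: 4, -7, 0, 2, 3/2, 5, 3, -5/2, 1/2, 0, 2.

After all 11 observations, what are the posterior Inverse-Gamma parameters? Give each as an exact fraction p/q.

alpha=27/2, beta=2603/40

obs 1: x=4 → posterior Inverse-Gamma(17/2, 21/5)
obs 2: x=-7 → posterior Inverse-Gamma(9, 447/10)
obs 3: x=0 → posterior Inverse-Gamma(19/2, 467/10)
obs 4: x=2 → posterior Inverse-Gamma(10, 467/10)
obs 5: x=3/2 → posterior Inverse-Gamma(21/2, 1873/40)
obs 6: x=5 → posterior Inverse-Gamma(11, 2053/40)
obs 7: x=3 → posterior Inverse-Gamma(23/2, 2073/40)
obs 8: x=-5/2 → posterior Inverse-Gamma(12, 1239/20)
obs 9: x=1/2 → posterior Inverse-Gamma(25/2, 2523/40)
obs 10: x=0 → posterior Inverse-Gamma(13, 2603/40)
obs 11: x=2 → posterior Inverse-Gamma(27/2, 2603/40)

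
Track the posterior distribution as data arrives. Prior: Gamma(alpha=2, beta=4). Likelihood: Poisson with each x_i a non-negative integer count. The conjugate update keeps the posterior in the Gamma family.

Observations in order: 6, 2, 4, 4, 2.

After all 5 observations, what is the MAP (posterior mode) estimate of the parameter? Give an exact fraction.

19/9

obs 1: x=6 → posterior Gamma(8, 5)
obs 2: x=2 → posterior Gamma(10, 6)
obs 3: x=4 → posterior Gamma(14, 7)
obs 4: x=4 → posterior Gamma(18, 8)
obs 5: x=2 → posterior Gamma(20, 9)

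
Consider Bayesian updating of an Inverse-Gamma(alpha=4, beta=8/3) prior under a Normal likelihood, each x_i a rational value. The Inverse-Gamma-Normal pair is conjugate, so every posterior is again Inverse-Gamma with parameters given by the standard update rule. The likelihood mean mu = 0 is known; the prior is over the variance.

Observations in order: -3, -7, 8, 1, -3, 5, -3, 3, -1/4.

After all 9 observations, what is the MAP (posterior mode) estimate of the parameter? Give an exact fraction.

8659/912

obs 1: x=-3 → posterior Inverse-Gamma(9/2, 43/6)
obs 2: x=-7 → posterior Inverse-Gamma(5, 95/3)
obs 3: x=8 → posterior Inverse-Gamma(11/2, 191/3)
obs 4: x=1 → posterior Inverse-Gamma(6, 385/6)
obs 5: x=-3 → posterior Inverse-Gamma(13/2, 206/3)
obs 6: x=5 → posterior Inverse-Gamma(7, 487/6)
obs 7: x=-3 → posterior Inverse-Gamma(15/2, 257/3)
obs 8: x=3 → posterior Inverse-Gamma(8, 541/6)
obs 9: x=-1/4 → posterior Inverse-Gamma(17/2, 8659/96)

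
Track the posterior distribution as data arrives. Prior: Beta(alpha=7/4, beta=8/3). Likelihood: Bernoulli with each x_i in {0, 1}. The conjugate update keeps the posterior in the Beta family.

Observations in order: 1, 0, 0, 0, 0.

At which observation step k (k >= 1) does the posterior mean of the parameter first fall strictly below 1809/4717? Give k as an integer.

k = 3

obs 1: x=1 → posterior Beta(11/4, 8/3)
obs 2: x=0 → posterior Beta(11/4, 11/3)
obs 3: x=0 → posterior Beta(11/4, 14/3)
obs 4: x=0 → posterior Beta(11/4, 17/3)
obs 5: x=0 → posterior Beta(11/4, 20/3)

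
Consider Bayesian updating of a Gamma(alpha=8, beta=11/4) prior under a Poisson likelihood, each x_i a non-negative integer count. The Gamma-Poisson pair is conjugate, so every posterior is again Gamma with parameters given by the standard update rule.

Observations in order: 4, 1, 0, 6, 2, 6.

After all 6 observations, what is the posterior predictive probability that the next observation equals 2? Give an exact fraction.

obs 1: x=4 → posterior Gamma(12, 15/4)
obs 2: x=1 → posterior Gamma(13, 19/4)
obs 3: x=0 → posterior Gamma(13, 23/4)
obs 4: x=6 → posterior Gamma(19, 27/4)
obs 5: x=2 → posterior Gamma(21, 31/4)
obs 6: x=6 → posterior Gamma(27, 35/4)

109669336448845854038429498672485351562500000/512282876689587604279459188836920454119357317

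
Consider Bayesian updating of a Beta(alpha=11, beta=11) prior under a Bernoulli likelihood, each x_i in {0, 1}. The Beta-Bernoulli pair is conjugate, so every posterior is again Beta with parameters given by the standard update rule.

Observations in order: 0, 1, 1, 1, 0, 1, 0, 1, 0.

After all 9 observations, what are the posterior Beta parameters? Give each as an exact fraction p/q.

alpha=16, beta=15

obs 1: x=0 → posterior Beta(11, 12)
obs 2: x=1 → posterior Beta(12, 12)
obs 3: x=1 → posterior Beta(13, 12)
obs 4: x=1 → posterior Beta(14, 12)
obs 5: x=0 → posterior Beta(14, 13)
obs 6: x=1 → posterior Beta(15, 13)
obs 7: x=0 → posterior Beta(15, 14)
obs 8: x=1 → posterior Beta(16, 14)
obs 9: x=0 → posterior Beta(16, 15)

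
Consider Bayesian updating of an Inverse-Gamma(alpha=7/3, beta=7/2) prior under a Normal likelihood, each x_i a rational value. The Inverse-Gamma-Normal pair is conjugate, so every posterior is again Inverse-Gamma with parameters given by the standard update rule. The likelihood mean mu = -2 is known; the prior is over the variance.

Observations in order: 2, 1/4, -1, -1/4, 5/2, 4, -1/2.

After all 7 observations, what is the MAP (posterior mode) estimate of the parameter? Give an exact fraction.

obs 1: x=2 → posterior Inverse-Gamma(17/6, 23/2)
obs 2: x=1/4 → posterior Inverse-Gamma(10/3, 449/32)
obs 3: x=-1 → posterior Inverse-Gamma(23/6, 465/32)
obs 4: x=-1/4 → posterior Inverse-Gamma(13/3, 257/16)
obs 5: x=5/2 → posterior Inverse-Gamma(29/6, 419/16)
obs 6: x=4 → posterior Inverse-Gamma(16/3, 707/16)
obs 7: x=-1/2 → posterior Inverse-Gamma(35/6, 725/16)

2175/328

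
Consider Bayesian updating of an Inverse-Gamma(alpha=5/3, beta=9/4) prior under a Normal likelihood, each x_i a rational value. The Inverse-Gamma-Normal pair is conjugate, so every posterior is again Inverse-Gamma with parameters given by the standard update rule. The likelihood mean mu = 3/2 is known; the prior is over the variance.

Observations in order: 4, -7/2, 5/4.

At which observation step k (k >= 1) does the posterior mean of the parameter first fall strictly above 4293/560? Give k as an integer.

k = 2

obs 1: x=4 → posterior Inverse-Gamma(13/6, 43/8)
obs 2: x=-7/2 → posterior Inverse-Gamma(8/3, 143/8)
obs 3: x=5/4 → posterior Inverse-Gamma(19/6, 573/32)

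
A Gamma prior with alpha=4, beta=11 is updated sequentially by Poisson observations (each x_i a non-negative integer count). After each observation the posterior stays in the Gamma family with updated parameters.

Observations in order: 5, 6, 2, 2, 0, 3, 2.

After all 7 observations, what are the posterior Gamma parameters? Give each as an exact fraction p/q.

obs 1: x=5 → posterior Gamma(9, 12)
obs 2: x=6 → posterior Gamma(15, 13)
obs 3: x=2 → posterior Gamma(17, 14)
obs 4: x=2 → posterior Gamma(19, 15)
obs 5: x=0 → posterior Gamma(19, 16)
obs 6: x=3 → posterior Gamma(22, 17)
obs 7: x=2 → posterior Gamma(24, 18)

alpha=24, beta=18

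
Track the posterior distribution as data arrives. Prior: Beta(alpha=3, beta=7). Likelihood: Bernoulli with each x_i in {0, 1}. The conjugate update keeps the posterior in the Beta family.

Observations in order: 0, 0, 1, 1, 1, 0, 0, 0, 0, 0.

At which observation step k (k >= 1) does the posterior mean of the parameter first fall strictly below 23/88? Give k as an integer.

k = 2

obs 1: x=0 → posterior Beta(3, 8)
obs 2: x=0 → posterior Beta(3, 9)
obs 3: x=1 → posterior Beta(4, 9)
obs 4: x=1 → posterior Beta(5, 9)
obs 5: x=1 → posterior Beta(6, 9)
obs 6: x=0 → posterior Beta(6, 10)
obs 7: x=0 → posterior Beta(6, 11)
obs 8: x=0 → posterior Beta(6, 12)
obs 9: x=0 → posterior Beta(6, 13)
obs 10: x=0 → posterior Beta(6, 14)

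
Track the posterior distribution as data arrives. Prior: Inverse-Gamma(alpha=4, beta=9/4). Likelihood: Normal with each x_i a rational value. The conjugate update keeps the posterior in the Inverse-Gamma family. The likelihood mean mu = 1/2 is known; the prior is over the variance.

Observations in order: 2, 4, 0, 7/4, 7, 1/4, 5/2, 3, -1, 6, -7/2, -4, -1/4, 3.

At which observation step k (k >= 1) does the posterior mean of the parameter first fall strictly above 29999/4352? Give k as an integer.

k = 11

obs 1: x=2 → posterior Inverse-Gamma(9/2, 27/8)
obs 2: x=4 → posterior Inverse-Gamma(5, 19/2)
obs 3: x=0 → posterior Inverse-Gamma(11/2, 77/8)
obs 4: x=7/4 → posterior Inverse-Gamma(6, 333/32)
obs 5: x=7 → posterior Inverse-Gamma(13/2, 1009/32)
obs 6: x=1/4 → posterior Inverse-Gamma(7, 505/16)
obs 7: x=5/2 → posterior Inverse-Gamma(15/2, 537/16)
obs 8: x=3 → posterior Inverse-Gamma(8, 587/16)
obs 9: x=-1 → posterior Inverse-Gamma(17/2, 605/16)
obs 10: x=6 → posterior Inverse-Gamma(9, 847/16)
obs 11: x=-7/2 → posterior Inverse-Gamma(19/2, 975/16)
obs 12: x=-4 → posterior Inverse-Gamma(10, 1137/16)
obs 13: x=-1/4 → posterior Inverse-Gamma(21/2, 2283/32)
obs 14: x=3 → posterior Inverse-Gamma(11, 2383/32)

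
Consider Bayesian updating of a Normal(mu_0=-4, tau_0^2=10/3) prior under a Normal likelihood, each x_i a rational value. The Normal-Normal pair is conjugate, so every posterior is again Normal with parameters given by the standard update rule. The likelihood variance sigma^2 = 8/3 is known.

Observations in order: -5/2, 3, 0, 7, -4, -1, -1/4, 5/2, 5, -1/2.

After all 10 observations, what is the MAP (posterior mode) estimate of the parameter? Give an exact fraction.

obs 1: x=-5/2 → posterior Normal(-19/6, 40/27)
obs 2: x=3 → posterior Normal(-27/28, 20/21)
obs 3: x=0 → posterior Normal(-27/38, 40/57)
obs 4: x=7 → posterior Normal(43/48, 5/9)
obs 5: x=-4 → posterior Normal(3/58, 40/87)
obs 6: x=-1 → posterior Normal(-7/68, 20/51)
obs 7: x=-1/4 → posterior Normal(-19/156, 40/117)
obs 8: x=5/2 → posterior Normal(31/176, 10/33)
obs 9: x=5 → posterior Normal(131/196, 40/147)
obs 10: x=-1/2 → posterior Normal(121/216, 20/81)

121/216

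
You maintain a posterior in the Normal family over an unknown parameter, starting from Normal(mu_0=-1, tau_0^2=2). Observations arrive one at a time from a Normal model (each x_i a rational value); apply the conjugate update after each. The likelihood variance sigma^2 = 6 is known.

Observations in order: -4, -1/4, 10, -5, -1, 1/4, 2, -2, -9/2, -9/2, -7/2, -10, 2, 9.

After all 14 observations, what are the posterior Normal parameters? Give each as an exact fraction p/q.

obs 1: x=-4 → posterior Normal(-7/4, 3/2)
obs 2: x=-1/4 → posterior Normal(-29/20, 6/5)
obs 3: x=10 → posterior Normal(11/24, 1)
obs 4: x=-5 → posterior Normal(-9/28, 6/7)
obs 5: x=-1 → posterior Normal(-13/32, 3/4)
obs 6: x=1/4 → posterior Normal(-1/3, 2/3)
obs 7: x=2 → posterior Normal(-1/10, 3/5)
obs 8: x=-2 → posterior Normal(-3/11, 6/11)
obs 9: x=-9/2 → posterior Normal(-5/8, 1/2)
obs 10: x=-9/2 → posterior Normal(-12/13, 6/13)
obs 11: x=-7/2 → posterior Normal(-31/28, 3/7)
obs 12: x=-10 → posterior Normal(-17/10, 2/5)
obs 13: x=2 → posterior Normal(-47/32, 3/8)
obs 14: x=9 → posterior Normal(-29/34, 6/17)

mu_0=-29/34, tau_0^2=6/17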